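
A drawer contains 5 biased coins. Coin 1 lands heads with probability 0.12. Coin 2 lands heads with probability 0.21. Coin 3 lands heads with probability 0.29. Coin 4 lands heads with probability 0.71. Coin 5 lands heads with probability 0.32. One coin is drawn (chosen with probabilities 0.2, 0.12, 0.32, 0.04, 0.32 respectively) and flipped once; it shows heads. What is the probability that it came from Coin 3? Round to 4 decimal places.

Posterior probability ≈ 0.3402

P(heads|C1) = 0.12; P(heads|C2) = 0.21; P(heads|C3) = 0.29; P(heads|C4) = 0.71; P(heads|C5) = 0.32.
Prior × likelihood for each source: 0.2·0.12=0.02400, 0.12·0.21=0.02520, 0.32·0.29=0.09280, 0.04·0.71=0.02840, 0.32·0.32=0.1024. Summing gives P(heads) = 0.27280.
P(Coin 3 | heads) = 0.09280 / 0.27280 = 0.3402.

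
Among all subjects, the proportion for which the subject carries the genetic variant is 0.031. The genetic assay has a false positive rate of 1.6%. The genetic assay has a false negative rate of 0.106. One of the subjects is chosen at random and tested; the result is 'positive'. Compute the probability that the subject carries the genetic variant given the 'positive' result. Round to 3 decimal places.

Write H for 'the subject carries the genetic variant'. Prior odds H:¬H = 0.031/0.969 = 0.031992. For the 'positive' outcome, the likelihood ratio is 0.894/0.016 = 55.875.
Posterior odds = 0.031992 × 55.875 = 1.7875, so P(H|E) = 1.7875/(1+1.7875) = 0.641.

P(H | E) ≈ 0.641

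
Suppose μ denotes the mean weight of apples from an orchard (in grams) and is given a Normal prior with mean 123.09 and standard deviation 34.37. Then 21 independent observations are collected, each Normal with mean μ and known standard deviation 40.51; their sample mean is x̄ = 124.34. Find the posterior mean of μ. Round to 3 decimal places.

With known σ, the Normal prior is conjugate. Weight on the data is w = (n/σ²)/(n/σ² + 1/τ₀²) = 0.0127966/(0.0127966+0.00084653) = 0.93795.
Posterior mean = w·x̄ + (1−w)·μ₀ = 0.93795·124.34 + 0.062048·123.09 = 124.262.

Posterior mean ≈ 124.262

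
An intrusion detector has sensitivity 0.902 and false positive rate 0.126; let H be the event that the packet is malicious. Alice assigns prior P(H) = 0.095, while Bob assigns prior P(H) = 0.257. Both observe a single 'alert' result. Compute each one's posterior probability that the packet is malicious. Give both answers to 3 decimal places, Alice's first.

The likelihood ratio for an 'alert' result is 0.902/0.126 = 7.1587.
Alice: prior odds 0.095/0.905 = 0.10497; posterior odds 0.75147; posterior probability 0.429.
Bob: prior odds 0.257/0.743 = 0.34590; posterior odds 2.4762; posterior probability 0.712.

Alice: 0.429; Bob: 0.712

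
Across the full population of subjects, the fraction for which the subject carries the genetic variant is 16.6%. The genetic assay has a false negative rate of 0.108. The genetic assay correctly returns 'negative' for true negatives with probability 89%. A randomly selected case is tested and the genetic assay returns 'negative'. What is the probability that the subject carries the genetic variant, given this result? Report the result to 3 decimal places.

P(H | E) ≈ 0.024

Write H for 'the subject carries the genetic variant'. Prior odds H:¬H = 0.166/0.834 = 0.19904. For the 'negative' outcome, the likelihood ratio is 0.108/0.89 = 0.12135.
Posterior odds = 0.19904 × 0.12135 = 0.024153, so P(H|E) = 0.024153/(1+0.024153) = 0.024.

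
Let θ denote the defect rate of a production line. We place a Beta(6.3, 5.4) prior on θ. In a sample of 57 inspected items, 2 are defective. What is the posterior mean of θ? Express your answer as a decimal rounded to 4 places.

The binomial likelihood is conjugate to the Beta prior: with 2 successes and 55 failures, the posterior is Beta(6.3+2, 5.4+55) = Beta(8.3, 60.4).
Posterior mean = α/(α+β) = 8.3/68.7 = 0.1208.

Posterior mean ≈ 0.1208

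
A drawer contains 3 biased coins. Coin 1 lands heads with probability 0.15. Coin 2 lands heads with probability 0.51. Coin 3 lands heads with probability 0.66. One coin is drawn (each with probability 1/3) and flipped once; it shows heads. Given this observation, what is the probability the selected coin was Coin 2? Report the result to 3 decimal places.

Posterior probability ≈ 0.386

Tabulate prior·likelihood by source: [1] prior 0.333333, lik 0.15, product 0.05000; [2] prior 0.333333, lik 0.51, product 0.1700; [3] prior 0.333333, lik 0.66, product 0.2200.
Normalizing constant = 0.44000; the posterior for Coin 2 is its product over the sum, 0.1700/0.44000 = 0.386.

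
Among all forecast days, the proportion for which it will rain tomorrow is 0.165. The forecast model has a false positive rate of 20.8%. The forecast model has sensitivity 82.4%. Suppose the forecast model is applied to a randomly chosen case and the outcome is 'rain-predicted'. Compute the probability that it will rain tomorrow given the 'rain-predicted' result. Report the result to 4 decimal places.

P(H | E) ≈ 0.4391

Let H be the event that it will rain tomorrow. P(H) = 0.165, so P(¬H) = 0.835. With E the 'rain-predicted' result, P(E|H) = 0.824 and P(E|¬H) = 0.208.
P(E) = 0.824·0.165 + 0.208·0.835 = 0.13596 + 0.17368 = 0.30964.
By Bayes' theorem, P(H|E) = 0.13596 / 0.30964 = 0.4391.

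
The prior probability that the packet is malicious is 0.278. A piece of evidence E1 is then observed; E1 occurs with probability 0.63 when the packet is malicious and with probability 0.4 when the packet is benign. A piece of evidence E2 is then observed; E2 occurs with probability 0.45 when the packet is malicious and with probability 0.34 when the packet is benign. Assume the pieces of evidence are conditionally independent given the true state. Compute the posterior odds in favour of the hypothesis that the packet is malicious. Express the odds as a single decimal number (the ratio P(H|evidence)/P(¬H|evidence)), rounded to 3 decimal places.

Posterior odds ≈ 0.803

Prior odds = 0.278/(1−0.278) = 0.38504.
Likelihood ratio for E1 = 0.63/0.4 = 1.5750.
Likelihood ratio for E2 = 0.45/0.34 = 1.3235.
Posterior odds = prior odds × LR₁ × LR₂ = 0.80264.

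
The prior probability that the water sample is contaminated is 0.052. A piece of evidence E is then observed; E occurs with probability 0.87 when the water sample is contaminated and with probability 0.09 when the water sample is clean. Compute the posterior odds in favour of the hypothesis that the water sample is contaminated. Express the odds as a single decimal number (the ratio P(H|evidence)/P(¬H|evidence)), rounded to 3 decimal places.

Posterior odds ≈ 0.530

Prior odds = 0.052/(1−0.052) = 0.054852. In log-odds, ln(0.054852) = -2.9031.
Add log likelihood ratio: ln(9.6667) = 2.2687.
Posterior log-odds = -0.63443, so posterior odds = exp(-0.63443) = 0.53024.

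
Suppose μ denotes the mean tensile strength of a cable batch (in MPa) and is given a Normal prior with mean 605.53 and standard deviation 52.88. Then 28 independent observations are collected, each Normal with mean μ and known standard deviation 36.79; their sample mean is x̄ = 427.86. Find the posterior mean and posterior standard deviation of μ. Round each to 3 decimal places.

Posterior mean ≈ 430.879; posterior SD ≈ 6.893

Prior precision 1/τ₀² = 1/52.88² = 0.00035762; data precision n/σ² = 28/36.79² = 0.0206870.
Posterior precision = 0.00035762 + 0.0206870 = 0.0210447, giving posterior SD = 1/√0.0210447 = 6.893.
Posterior mean = (0.00035762·605.53 + 0.0206870·427.86) / 0.0210447 = 430.879.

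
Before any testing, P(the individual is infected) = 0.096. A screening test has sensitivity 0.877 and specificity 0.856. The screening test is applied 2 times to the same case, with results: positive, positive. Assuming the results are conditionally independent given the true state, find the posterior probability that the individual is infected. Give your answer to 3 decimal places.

With H the event that the individual is infected, the joint likelihood of the observed sequence is P(data|H) = 0.877·0.877 = 0.76913 and P(data|¬H) = 0.144·0.144 = 0.020736.
Bayes: P(H|data) = 0.096·0.76913 / (0.096·0.76913 + 0.904·0.020736) = 0.073836/0.092582 = 0.7975.

Posterior P(H) ≈ 0.798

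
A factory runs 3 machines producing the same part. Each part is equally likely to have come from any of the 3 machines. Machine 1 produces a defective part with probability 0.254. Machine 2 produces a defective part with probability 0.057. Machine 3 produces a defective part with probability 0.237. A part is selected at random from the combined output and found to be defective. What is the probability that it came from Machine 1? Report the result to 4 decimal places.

Posterior probability ≈ 0.4635

Tabulate prior·likelihood by source: [1] prior 0.333333, lik 0.254, product 0.08467; [2] prior 0.333333, lik 0.057, product 0.01900; [3] prior 0.333333, lik 0.237, product 0.07900.
Normalizing constant = 0.18267; the posterior for Machine 1 is its product over the sum, 0.08467/0.18267 = 0.4635.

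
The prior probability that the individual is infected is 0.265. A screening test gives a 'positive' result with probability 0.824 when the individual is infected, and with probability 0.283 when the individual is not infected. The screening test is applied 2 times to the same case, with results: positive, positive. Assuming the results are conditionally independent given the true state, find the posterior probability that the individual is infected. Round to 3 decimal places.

Posterior P(H) ≈ 0.753

Let H be the event that the individual is infected; start with P(H) = 0.265. P('positive'|H) = 0.824, P('positive'|¬H) = 0.283.
Update on result 1 ('positive'): P(H) ← 0.824·0.2650 / (0.824·0.2650 + 0.283·0.7350) = 0.21836/0.42636 = 0.5121.
Update on result 2 ('positive'): P(H) ← 0.824·0.5121 / (0.824·0.5121 + 0.283·0.4879) = 0.42201/0.56007 = 0.7535.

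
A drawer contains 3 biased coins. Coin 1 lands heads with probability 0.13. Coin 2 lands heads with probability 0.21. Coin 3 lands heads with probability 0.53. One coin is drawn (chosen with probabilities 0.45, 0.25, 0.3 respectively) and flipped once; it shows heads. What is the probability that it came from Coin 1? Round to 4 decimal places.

Tabulate prior·likelihood by source: [1] prior 0.45, lik 0.13, product 0.05850; [2] prior 0.25, lik 0.21, product 0.05250; [3] prior 0.3, lik 0.53, product 0.1590.
Normalizing constant = 0.27000; the posterior for Coin 1 is its product over the sum, 0.05850/0.27000 = 0.2167.

Posterior probability ≈ 0.2167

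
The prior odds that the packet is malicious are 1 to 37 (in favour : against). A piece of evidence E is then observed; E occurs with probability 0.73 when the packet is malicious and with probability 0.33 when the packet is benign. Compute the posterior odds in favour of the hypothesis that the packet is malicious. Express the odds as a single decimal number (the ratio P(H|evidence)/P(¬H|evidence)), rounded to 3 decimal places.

Prior odds = 1/37 = 0.027027.
Likelihood ratio for E = 0.73/0.33 = 2.2121.
Posterior odds = prior odds × LR = 0.059787.

Posterior odds ≈ 0.060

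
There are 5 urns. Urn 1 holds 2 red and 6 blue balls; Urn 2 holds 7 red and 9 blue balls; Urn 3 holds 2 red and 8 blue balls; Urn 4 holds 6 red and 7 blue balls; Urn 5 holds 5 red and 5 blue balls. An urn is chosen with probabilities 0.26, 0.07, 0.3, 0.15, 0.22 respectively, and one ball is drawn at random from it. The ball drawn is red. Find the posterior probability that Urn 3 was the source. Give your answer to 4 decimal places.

P(red|Urn 1) = 0.25; P(red|Urn 2) = 0.4375; P(red|Urn 3) = 0.2; P(red|Urn 4) = 0.4615; P(red|Urn 5) = 0.5.
Prior × likelihood for each source: 0.26·0.25=0.06500, 0.07·0.4375=0.03063, 0.3·0.2=0.06000, 0.15·0.4615=0.06923, 0.22·0.5=0.1100. Summing gives P(red) = 0.33486.
P(Urn 3 | red) = 0.06000 / 0.33486 = 0.1792.

Posterior probability ≈ 0.1792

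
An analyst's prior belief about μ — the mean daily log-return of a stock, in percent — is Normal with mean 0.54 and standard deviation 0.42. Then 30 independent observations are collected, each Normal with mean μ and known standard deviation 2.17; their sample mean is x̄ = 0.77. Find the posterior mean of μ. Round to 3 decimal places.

Prior precision 1/τ₀² = 1/0.42² = 5.66893; data precision n/σ² = 30/2.17² = 6.37091.
Posterior precision = 5.66893 + 6.37091 = 12.0398.
Posterior mean = (5.66893·0.54 + 6.37091·0.77) / 12.0398 = 0.662.

Posterior mean ≈ 0.662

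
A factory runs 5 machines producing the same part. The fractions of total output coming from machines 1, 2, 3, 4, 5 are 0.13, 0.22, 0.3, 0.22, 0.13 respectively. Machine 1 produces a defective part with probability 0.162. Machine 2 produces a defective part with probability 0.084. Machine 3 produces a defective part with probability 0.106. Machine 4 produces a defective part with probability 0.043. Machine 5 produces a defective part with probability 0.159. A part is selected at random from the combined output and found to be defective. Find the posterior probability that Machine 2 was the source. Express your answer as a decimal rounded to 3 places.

Posterior probability ≈ 0.182

P(defective|M1) = 0.162; P(defective|M2) = 0.084; P(defective|M3) = 0.106; P(defective|M4) = 0.043; P(defective|M5) = 0.159.
Prior × likelihood for each source: 0.13·0.162=0.02106, 0.22·0.084=0.01848, 0.3·0.106=0.03180, 0.22·0.043=0.009460, 0.13·0.159=0.02067. Summing gives P(defective) = 0.10147.
P(Machine 2 | defective) = 0.01848 / 0.10147 = 0.182.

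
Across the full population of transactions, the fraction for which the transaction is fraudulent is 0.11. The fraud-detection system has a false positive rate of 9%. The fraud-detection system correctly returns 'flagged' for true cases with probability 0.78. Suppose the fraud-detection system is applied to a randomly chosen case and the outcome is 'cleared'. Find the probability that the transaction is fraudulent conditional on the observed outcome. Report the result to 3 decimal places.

Write H for 'the transaction is fraudulent'. Prior odds H:¬H = 0.11/0.89 = 0.12360. For the 'cleared' outcome, the likelihood ratio is 0.22/0.91 = 0.24176.
Posterior odds = 0.12360 × 0.24176 = 0.029880, so P(H|E) = 0.029880/(1+0.029880) = 0.029.

P(H | E) ≈ 0.029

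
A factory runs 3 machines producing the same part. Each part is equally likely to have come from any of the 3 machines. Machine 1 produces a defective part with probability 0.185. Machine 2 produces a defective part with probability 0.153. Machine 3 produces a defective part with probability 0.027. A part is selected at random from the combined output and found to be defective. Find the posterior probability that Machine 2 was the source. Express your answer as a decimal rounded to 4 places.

Posterior probability ≈ 0.4192

Tabulate prior·likelihood by source: [1] prior 0.333333, lik 0.185, product 0.06167; [2] prior 0.333333, lik 0.153, product 0.05100; [3] prior 0.333333, lik 0.027, product 0.009000.
Normalizing constant = 0.12167; the posterior for Machine 2 is its product over the sum, 0.05100/0.12167 = 0.4192.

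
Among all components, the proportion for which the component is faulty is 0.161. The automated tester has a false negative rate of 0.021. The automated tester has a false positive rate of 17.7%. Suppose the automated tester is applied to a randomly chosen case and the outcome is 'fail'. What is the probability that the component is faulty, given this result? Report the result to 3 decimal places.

Write H for 'the component is faulty'. Prior odds H:¬H = 0.161/0.839 = 0.19190. For the 'fail' outcome, the likelihood ratio is 0.979/0.177 = 5.5311.
Posterior odds = 0.19190 × 5.5311 = 1.0614, so P(H|E) = 1.0614/(1+1.0614) = 0.515.

P(H | E) ≈ 0.515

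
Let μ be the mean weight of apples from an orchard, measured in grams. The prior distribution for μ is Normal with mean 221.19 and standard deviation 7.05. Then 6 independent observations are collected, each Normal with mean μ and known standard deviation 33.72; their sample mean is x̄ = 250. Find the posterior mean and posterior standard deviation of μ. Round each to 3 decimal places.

Prior precision 1/τ₀² = 1/7.05² = 0.0201197; data precision n/σ² = 6/33.72² = 0.00527687.
Posterior precision = 0.0201197 + 0.00527687 = 0.0253966, giving posterior SD = 1/√0.0253966 = 6.275.
Posterior mean = (0.0201197·221.19 + 0.00527687·250) / 0.0253966 = 227.176.

Posterior mean ≈ 227.176; posterior SD ≈ 6.275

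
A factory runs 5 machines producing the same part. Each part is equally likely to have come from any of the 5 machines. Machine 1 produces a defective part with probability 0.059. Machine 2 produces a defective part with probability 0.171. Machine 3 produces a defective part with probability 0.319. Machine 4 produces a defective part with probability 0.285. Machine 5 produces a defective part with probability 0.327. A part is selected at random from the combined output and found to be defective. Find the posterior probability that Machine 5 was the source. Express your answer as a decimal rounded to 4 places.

Tabulate prior·likelihood by source: [1] prior 0.2, lik 0.059, product 0.01180; [2] prior 0.2, lik 0.171, product 0.03420; [3] prior 0.2, lik 0.319, product 0.06380; [4] prior 0.2, lik 0.285, product 0.05700; [5] prior 0.2, lik 0.327, product 0.06540.
Normalizing constant = 0.23220; the posterior for Machine 5 is its product over the sum, 0.06540/0.23220 = 0.2817.

Posterior probability ≈ 0.2817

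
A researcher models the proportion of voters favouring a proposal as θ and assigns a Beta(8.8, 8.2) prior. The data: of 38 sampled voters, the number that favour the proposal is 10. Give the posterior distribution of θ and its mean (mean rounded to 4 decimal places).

Posterior: Beta(18.8, 36.2); mean ≈ 0.3418

Observing 10 successes and 28 failures updates Beta(8.8, 8.2) by adding the success and failure counts to the two shape parameters: α = 8.8+10 = 18.8, β = 8.2+28 = 36.2.
E[θ | data] = 18.8/(18.8+36.2) = 0.3418.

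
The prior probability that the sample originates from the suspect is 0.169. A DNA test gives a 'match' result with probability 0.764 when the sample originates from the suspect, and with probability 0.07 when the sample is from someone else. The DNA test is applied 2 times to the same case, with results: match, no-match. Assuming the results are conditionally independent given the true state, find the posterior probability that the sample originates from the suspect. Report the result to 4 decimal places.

Posterior P(H) ≈ 0.3603

Let H be the event that the sample originates from the suspect; start with P(H) = 0.169. P('match'|H) = 0.764, P('match'|¬H) = 0.07.
Update on result 1 ('match'): P(H) ← 0.764·0.1690 / (0.764·0.1690 + 0.07·0.8310) = 0.12912/0.18729 = 0.6894.
Update on result 2 ('no-match'): P(H) ← 0.236·0.6894 / (0.236·0.6894 + 0.93·0.3106) = 0.16270/0.45155 = 0.3603.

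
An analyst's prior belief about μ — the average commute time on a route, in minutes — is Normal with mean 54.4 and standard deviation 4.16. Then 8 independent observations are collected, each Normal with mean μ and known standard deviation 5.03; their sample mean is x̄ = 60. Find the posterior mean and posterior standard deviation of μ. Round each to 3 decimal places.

With known σ, the Normal prior is conjugate. Weight on the data is w = (n/σ²)/(n/σ² + 1/τ₀²) = 0.316194/(0.316194+0.0577848) = 0.84549.
Posterior mean = w·x̄ + (1−w)·μ₀ = 0.84549·60 + 0.15451·54.4 = 59.135. Posterior variance = 1/(0.316194+0.0577848) = 2.67395, so SD = 1.635.

Posterior mean ≈ 59.135; posterior SD ≈ 1.635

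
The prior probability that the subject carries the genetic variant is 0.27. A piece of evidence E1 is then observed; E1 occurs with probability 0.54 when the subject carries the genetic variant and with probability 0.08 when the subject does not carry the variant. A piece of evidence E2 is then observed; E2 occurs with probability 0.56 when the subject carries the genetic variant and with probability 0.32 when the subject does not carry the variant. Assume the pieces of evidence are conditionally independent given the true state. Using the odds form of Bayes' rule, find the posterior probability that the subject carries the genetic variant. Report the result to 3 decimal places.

Posterior probability ≈ 0.814

Prior odds = 0.27/(1−0.27) = 0.36986. In log-odds, ln(0.36986) = -0.99462.
Add log likelihood ratios: ln(6.7500) + ln(1.7500) = 2.4692.
Posterior log-odds = 1.4745, so posterior odds = exp(1.4745) = 4.3690. Converting, P(H|E) = 4.3690/5.3690 = 0.814.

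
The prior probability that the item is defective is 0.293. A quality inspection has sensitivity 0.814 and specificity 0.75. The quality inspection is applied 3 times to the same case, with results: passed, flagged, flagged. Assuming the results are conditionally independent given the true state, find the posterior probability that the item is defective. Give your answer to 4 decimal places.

Posterior P(H) ≈ 0.5214

With H the event that the item is defective, the joint likelihood of the observed sequence is P(data|H) = 0.186·0.814·0.814 = 0.12324 and P(data|¬H) = 0.75·0.25·0.25 = 0.046875.
Bayes: P(H|data) = 0.293·0.12324 / (0.293·0.12324 + 0.707·0.046875) = 0.036110/0.069251 = 0.5214.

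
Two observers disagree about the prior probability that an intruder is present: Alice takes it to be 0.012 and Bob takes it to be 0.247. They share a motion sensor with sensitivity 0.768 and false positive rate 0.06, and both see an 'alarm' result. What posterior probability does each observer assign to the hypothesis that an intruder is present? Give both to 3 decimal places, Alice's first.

Alice: 0.135; Bob: 0.808

P('+'|H) = 0.768, P('+'|¬H) = 0.06.
Alice: numerator 0.768·0.012 = 0.0092160; evidence = 0.0092160+0.06·0.988 = 0.068496; posterior = 0.135.
Bob: numerator 0.768·0.247 = 0.18970; evidence = 0.18970+0.06·0.753 = 0.23488; posterior = 0.808.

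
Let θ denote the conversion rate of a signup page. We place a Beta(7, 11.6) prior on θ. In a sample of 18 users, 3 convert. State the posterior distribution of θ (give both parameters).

Posterior: Beta(10, 26.6)

Observing 3 successes and 15 failures updates Beta(7, 11.6) by adding the success and failure counts to the two shape parameters: α = 7+3 = 10, β = 11.6+15 = 26.6.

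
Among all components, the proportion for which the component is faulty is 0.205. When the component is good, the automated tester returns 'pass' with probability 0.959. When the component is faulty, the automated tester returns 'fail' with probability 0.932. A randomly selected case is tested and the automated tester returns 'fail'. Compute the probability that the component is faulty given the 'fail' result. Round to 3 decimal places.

P(H | E) ≈ 0.854

Let H be the event that the component is faulty. P(H) = 0.205, so P(¬H) = 0.795. With E the 'fail' result, P(E|H) = 0.932 and P(E|¬H) = 0.041.
P(E) = 0.932·0.205 + 0.041·0.795 = 0.19106 + 0.032595 = 0.22366.
By Bayes' theorem, P(H|E) = 0.19106 / 0.22366 = 0.854.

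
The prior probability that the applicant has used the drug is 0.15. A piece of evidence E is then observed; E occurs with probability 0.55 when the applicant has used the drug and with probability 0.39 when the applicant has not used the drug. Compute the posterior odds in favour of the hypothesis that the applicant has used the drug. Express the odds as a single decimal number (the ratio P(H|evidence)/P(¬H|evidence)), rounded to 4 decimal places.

Prior odds = 0.15/(1−0.15) = 0.17647.
Likelihood ratio for E = 0.55/0.39 = 1.4103.
Posterior odds = prior odds × LR = 0.24887.

Posterior odds ≈ 0.2489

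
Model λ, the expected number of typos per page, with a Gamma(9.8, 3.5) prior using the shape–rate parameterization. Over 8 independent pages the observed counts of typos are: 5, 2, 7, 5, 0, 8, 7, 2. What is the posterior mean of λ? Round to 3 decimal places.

Total count ∑xᵢ = 36 over n = 8 pages.
Gamma is conjugate to the Poisson likelihood: posterior is Gamma(shape = 9.8+36 = 45.8, rate = 3.5+8 = 11.5).
E[λ | data] = 45.8/11.5 = 3.983.

Posterior mean ≈ 3.983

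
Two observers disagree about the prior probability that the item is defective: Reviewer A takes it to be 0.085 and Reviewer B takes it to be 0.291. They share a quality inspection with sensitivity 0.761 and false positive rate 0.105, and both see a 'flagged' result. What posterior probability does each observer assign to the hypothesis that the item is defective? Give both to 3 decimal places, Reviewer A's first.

P('+'|H) = 0.761, P('+'|¬H) = 0.105.
Reviewer A: numerator 0.761·0.085 = 0.064685; evidence = 0.064685+0.105·0.915 = 0.16076; posterior = 0.402.
Reviewer B: numerator 0.761·0.291 = 0.22145; evidence = 0.22145+0.105·0.709 = 0.29590; posterior = 0.748.

Reviewer A: 0.402; Reviewer B: 0.748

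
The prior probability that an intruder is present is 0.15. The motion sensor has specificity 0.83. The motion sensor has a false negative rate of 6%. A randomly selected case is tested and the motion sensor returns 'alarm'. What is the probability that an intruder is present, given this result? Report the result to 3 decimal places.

P(H | E) ≈ 0.494

Let H be the event that an intruder is present. P(H) = 0.15, so P(¬H) = 0.85. With E the 'alarm' result, P(E|H) = 0.94 and P(E|¬H) = 0.17.
P(E) = 0.94·0.15 + 0.17·0.85 = 0.14100 + 0.14450 = 0.28550.
By Bayes' theorem, P(H|E) = 0.14100 / 0.28550 = 0.494.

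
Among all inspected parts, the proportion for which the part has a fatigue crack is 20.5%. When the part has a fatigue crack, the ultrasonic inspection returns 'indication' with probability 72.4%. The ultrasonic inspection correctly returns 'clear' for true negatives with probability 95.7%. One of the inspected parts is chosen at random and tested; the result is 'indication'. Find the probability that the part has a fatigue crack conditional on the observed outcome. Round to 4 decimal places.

Let H be the event that the part has a fatigue crack. P(H) = 0.205, so P(¬H) = 0.795. With E the 'indication' result, P(E|H) = 0.724 and P(E|¬H) = 0.043.
P(E) = 0.724·0.205 + 0.043·0.795 = 0.14842 + 0.034185 = 0.18260.
By Bayes' theorem, P(H|E) = 0.14842 / 0.18260 = 0.8128.

P(H | E) ≈ 0.8128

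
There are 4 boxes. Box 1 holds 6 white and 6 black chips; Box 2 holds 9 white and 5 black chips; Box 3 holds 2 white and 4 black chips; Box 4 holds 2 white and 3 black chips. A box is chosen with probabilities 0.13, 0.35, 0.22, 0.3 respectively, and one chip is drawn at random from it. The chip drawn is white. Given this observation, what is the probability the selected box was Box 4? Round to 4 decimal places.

Posterior probability ≈ 0.2483

P(white|Box 1) = 0.5; P(white|Box 2) = 0.6429; P(white|Box 3) = 0.3333; P(white|Box 4) = 0.4.
Prior × likelihood for each source: 0.13·0.5=0.06500, 0.35·0.6429=0.2250, 0.22·0.3333=0.07333, 0.3·0.4=0.1200. Summing gives P(white) = 0.48333.
P(Box 4 | white) = 0.1200 / 0.48333 = 0.2483.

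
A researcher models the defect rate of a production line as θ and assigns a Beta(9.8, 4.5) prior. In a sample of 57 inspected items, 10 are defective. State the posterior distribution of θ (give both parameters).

Posterior: Beta(19.8, 51.5)

Observing 10 successes and 47 failures updates Beta(9.8, 4.5) by adding the success and failure counts to the two shape parameters: α = 9.8+10 = 19.8, β = 4.5+47 = 51.5.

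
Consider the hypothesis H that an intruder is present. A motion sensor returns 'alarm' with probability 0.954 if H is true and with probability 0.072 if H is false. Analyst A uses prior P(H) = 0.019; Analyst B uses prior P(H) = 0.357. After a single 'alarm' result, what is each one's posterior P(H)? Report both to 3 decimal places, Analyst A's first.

The likelihood ratio for an 'alarm' result is 0.954/0.072 = 13.250.
Analyst A: prior odds 0.019/0.981 = 0.019368; posterior odds 0.25663; posterior probability 0.204.
Analyst B: prior odds 0.357/0.643 = 0.55521; posterior odds 7.3565; posterior probability 0.880.

Analyst A: 0.204; Analyst B: 0.880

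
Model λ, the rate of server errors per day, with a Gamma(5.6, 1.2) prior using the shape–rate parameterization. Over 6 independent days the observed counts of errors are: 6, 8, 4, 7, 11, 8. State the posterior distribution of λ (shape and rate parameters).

The Poisson likelihood adds the total count to the shape and the number of exposure periods to the rate. Here ∑xᵢ = 44 and n = 6, so shape 5.6→49.6 and rate 1.2→7.2.

Posterior: Gamma(shape=49.6, rate=7.2)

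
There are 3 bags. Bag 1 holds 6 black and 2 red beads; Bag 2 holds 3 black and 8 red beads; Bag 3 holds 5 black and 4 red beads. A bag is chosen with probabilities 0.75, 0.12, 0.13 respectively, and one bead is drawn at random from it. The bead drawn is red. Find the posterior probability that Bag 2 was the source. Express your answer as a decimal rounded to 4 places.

Posterior probability ≈ 0.2624

P(red|Bag 1) = 0.25; P(red|Bag 2) = 0.7273; P(red|Bag 3) = 0.4444.
Prior × likelihood for each source: 0.75·0.25=0.1875, 0.12·0.7273=0.08727, 0.13·0.4444=0.05778. Summing gives P(red) = 0.33255.
P(Bag 2 | red) = 0.08727 / 0.33255 = 0.2624.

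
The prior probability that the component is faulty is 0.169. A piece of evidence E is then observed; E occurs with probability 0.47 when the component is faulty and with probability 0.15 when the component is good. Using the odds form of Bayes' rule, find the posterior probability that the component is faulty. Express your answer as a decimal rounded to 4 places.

Posterior probability ≈ 0.3892

Prior odds = 0.169/(1−0.169) = 0.20337. In log-odds, ln(0.20337) = -1.5927.
Add log likelihood ratio: ln(3.1333) = 1.1421.
Posterior log-odds = -0.45063, so posterior odds = exp(-0.45063) = 0.63722. Converting, P(H|E) = 0.63722/1.6372 = 0.3892.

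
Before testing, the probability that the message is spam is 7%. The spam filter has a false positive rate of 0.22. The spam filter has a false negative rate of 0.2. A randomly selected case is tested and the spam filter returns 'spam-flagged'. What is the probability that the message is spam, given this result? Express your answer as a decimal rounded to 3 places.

P(H | E) ≈ 0.215

Let H be the event that the message is spam. P(H) = 0.07, so P(¬H) = 0.93. With E the 'spam-flagged' result, P(E|H) = 0.8 and P(E|¬H) = 0.22.
P(E) = 0.8·0.07 + 0.22·0.93 = 0.056000 + 0.20460 = 0.26060.
By Bayes' theorem, P(H|E) = 0.056000 / 0.26060 = 0.215.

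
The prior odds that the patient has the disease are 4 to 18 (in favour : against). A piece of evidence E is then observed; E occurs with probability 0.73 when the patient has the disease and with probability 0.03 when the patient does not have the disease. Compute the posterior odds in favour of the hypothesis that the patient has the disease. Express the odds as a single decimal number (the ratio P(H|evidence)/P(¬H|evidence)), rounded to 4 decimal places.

Prior odds = 4/18 = 0.22222.
Likelihood ratio for E = 0.73/0.03 = 24.333.
Posterior odds = prior odds × LR = 5.4074.

Posterior odds ≈ 5.4074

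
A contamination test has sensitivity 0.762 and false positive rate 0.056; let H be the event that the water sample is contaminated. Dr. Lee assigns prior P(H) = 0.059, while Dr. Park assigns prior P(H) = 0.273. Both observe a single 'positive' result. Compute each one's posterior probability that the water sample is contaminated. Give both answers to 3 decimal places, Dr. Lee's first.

Dr. Lee: 0.460; Dr. Park: 0.836

P('+'|H) = 0.762, P('+'|¬H) = 0.056.
Dr. Lee: numerator 0.762·0.059 = 0.044958; evidence = 0.044958+0.056·0.941 = 0.097654; posterior = 0.460.
Dr. Park: numerator 0.762·0.273 = 0.20803; evidence = 0.20803+0.056·0.727 = 0.24874; posterior = 0.836.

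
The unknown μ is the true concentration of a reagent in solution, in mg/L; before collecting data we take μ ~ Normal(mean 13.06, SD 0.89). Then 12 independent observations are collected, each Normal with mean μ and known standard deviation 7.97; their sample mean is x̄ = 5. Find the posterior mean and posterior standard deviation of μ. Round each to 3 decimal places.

With known σ, the Normal prior is conjugate. Weight on the data is w = (n/σ²)/(n/σ² + 1/τ₀²) = 0.188914/(0.188914+1.26247) = 0.13016.
Posterior mean = w·x̄ + (1−w)·μ₀ = 0.13016·5 + 0.86984·13.06 = 12.011. Posterior variance = 1/(0.188914+1.26247) = 0.688999, so SD = 0.830.

Posterior mean ≈ 12.011; posterior SD ≈ 0.830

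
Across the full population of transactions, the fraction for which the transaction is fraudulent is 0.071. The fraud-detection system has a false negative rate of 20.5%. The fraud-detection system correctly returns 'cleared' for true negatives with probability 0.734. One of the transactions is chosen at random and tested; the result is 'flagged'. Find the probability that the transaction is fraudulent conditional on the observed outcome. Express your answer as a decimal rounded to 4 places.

Let H be the event that the transaction is fraudulent. P(H) = 0.071, so P(¬H) = 0.929. With E the 'flagged' result, P(E|H) = 0.795 and P(E|¬H) = 0.266.
P(E) = 0.795·0.071 + 0.266·0.929 = 0.056445 + 0.24711 = 0.30356.
By Bayes' theorem, P(H|E) = 0.056445 / 0.30356 = 0.1859.

P(H | E) ≈ 0.1859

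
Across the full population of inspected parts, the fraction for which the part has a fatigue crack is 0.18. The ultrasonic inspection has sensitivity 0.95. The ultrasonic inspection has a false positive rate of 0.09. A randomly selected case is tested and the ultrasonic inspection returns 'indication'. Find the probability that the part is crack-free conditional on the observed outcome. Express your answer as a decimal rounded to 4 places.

P(¬H | E) ≈ 0.3015

Let H be the event that the part has a fatigue crack. P(H) = 0.18, so P(¬H) = 0.82. With E the 'indication' result, P(E|H) = 0.95 and P(E|¬H) = 0.09.
P(E) = 0.95·0.18 + 0.09·0.82 = 0.17100 + 0.073800 = 0.24480.
By Bayes' theorem, P(H|E) = 0.17100 / 0.24480 = 0.6985. Hence P(¬H|E) = 1 − 0.6985 = 0.3015.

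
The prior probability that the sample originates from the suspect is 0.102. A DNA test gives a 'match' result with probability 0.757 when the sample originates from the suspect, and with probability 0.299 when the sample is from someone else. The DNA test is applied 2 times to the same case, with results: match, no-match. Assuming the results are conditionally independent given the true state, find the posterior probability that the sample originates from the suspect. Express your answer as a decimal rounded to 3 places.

Let H be the event that the sample originates from the suspect; start with P(H) = 0.102. P('match'|H) = 0.757, P('match'|¬H) = 0.299.
Update on result 1 ('match'): P(H) ← 0.757·0.1020 / (0.757·0.1020 + 0.299·0.8980) = 0.077214/0.34572 = 0.2233.
Update on result 2 ('no-match'): P(H) ← 0.243·0.2233 / (0.243·0.2233 + 0.701·0.7767) = 0.054273/0.59871 = 0.0907.

Posterior P(H) ≈ 0.091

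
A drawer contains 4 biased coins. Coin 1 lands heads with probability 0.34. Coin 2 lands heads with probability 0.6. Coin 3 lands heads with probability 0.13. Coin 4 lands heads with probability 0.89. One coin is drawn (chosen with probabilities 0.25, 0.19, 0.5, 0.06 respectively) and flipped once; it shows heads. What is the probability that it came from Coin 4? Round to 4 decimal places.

P(heads|C1) = 0.34; P(heads|C2) = 0.6; P(heads|C3) = 0.13; P(heads|C4) = 0.89.
Prior × likelihood for each source: 0.25·0.34=0.08500, 0.19·0.6=0.1140, 0.5·0.13=0.06500, 0.06·0.89=0.05340. Summing gives P(heads) = 0.31740.
P(Coin 4 | heads) = 0.05340 / 0.31740 = 0.1682.

Posterior probability ≈ 0.1682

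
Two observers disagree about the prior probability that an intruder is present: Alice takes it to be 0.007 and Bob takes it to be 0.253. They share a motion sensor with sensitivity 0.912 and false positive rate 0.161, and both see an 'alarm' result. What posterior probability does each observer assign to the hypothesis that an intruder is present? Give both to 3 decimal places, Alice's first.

P('+'|H) = 0.912, P('+'|¬H) = 0.161.
Alice: numerator 0.912·0.007 = 0.0063840; evidence = 0.0063840+0.161·0.993 = 0.16626; posterior = 0.038.
Bob: numerator 0.912·0.253 = 0.23074; evidence = 0.23074+0.161·0.747 = 0.35100; posterior = 0.657.

Alice: 0.038; Bob: 0.657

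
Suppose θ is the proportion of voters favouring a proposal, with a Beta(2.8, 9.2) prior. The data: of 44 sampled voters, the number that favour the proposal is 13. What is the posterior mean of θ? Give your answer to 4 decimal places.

Posterior mean ≈ 0.2821

Observing 13 successes and 31 failures updates Beta(2.8, 9.2) by adding the success and failure counts to the two shape parameters: α = 2.8+13 = 15.8, β = 9.2+31 = 40.2.
Posterior mean = α/(α+β) = 15.8/56 = 0.2821.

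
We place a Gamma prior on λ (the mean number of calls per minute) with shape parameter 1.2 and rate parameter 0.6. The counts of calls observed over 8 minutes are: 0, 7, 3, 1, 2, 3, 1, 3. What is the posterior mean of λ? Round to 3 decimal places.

Posterior mean ≈ 2.465

The Poisson likelihood adds the total count to the shape and the number of exposure periods to the rate. Here ∑xᵢ = 20 and n = 8, so shape 1.2→21.2 and rate 0.6→8.6.
Posterior mean = shape/rate = 21.2/8.6 = 2.465.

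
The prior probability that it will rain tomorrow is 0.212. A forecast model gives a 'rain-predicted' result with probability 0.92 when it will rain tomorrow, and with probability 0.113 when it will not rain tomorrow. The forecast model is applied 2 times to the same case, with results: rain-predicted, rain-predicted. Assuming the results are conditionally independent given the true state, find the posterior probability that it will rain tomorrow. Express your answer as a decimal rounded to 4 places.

Let H be the event that it will rain tomorrow; start with P(H) = 0.212. P('rain-predicted'|H) = 0.92, P('rain-predicted'|¬H) = 0.113.
Update on result 1 ('rain-predicted'): P(H) ← 0.92·0.2120 / (0.92·0.2120 + 0.113·0.7880) = 0.19504/0.28408 = 0.6866.
Update on result 2 ('rain-predicted'): P(H) ← 0.92·0.6866 / (0.92·0.6866 + 0.113·0.3134) = 0.63163/0.66705 = 0.9469.

Posterior P(H) ≈ 0.9469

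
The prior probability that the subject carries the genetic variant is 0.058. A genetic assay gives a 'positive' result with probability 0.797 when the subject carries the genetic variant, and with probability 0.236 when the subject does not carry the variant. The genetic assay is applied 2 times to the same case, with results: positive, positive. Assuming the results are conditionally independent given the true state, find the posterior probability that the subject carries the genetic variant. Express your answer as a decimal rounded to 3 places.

Posterior P(H) ≈ 0.413

Let H be the event that the subject carries the genetic variant; start with P(H) = 0.058. P('positive'|H) = 0.797, P('positive'|¬H) = 0.236.
Update on result 1 ('positive'): P(H) ← 0.797·0.0580 / (0.797·0.0580 + 0.236·0.9420) = 0.046226/0.26854 = 0.1721.
Update on result 2 ('positive'): P(H) ← 0.797·0.1721 / (0.797·0.1721 + 0.236·0.8279) = 0.13720/0.33257 = 0.4125.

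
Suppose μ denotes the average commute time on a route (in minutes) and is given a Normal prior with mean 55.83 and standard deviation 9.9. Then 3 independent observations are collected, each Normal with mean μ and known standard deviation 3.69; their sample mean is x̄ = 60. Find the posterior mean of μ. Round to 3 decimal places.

With known σ, the Normal prior is conjugate. Weight on the data is w = (n/σ²)/(n/σ² + 1/τ₀²) = 0.220327/(0.220327+0.0102030) = 0.95574.
Posterior mean = w·x̄ + (1−w)·μ₀ = 0.95574·60 + 0.044259·55.83 = 59.815.

Posterior mean ≈ 59.815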